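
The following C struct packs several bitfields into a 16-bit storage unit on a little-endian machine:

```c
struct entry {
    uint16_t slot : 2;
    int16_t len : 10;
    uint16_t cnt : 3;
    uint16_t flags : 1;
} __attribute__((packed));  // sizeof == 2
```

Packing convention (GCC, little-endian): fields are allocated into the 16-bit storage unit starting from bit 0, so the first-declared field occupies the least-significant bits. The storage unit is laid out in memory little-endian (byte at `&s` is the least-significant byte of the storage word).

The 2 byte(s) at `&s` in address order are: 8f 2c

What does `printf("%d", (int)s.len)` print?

[0]=0x8f [1]=0x2c (little-endian) → word 0x2c8f
slot:2 @ bit 0 → (0x2c8f>>0)&0x3 = 0x3
len:10 @ bit 2 → (0x2c8f>>2)&0x3ff = 0x323  ←
cnt:3 @ bit 12 → (0x2c8f>>12)&0x7 = 0x2
flags:1 @ bit 15 → (0x2c8f>>15)&0x1 = 0x0
len signed 10b, MSB=1: 803 - 1024 = -221

-221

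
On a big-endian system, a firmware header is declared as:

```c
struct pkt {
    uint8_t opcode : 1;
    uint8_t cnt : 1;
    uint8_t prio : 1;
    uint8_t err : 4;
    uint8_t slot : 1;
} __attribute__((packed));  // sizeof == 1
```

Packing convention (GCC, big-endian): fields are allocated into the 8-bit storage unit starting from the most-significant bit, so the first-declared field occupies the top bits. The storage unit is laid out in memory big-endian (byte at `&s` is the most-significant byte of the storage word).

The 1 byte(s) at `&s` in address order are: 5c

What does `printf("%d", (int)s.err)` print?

[0]=0x5c (big-endian) → word 0x5c
opcode:1 @ bit 7 → (0x5c>>7)&0x1 = 0x0
cnt:1 @ bit 6 → (0x5c>>6)&0x1 = 0x1
prio:1 @ bit 5 → (0x5c>>5)&0x1 = 0x0
err:4 @ bit 1 → (0x5c>>1)&0xf = 0xe  ←
slot:1 @ bit 0 → (0x5c>>0)&0x1 = 0x0

14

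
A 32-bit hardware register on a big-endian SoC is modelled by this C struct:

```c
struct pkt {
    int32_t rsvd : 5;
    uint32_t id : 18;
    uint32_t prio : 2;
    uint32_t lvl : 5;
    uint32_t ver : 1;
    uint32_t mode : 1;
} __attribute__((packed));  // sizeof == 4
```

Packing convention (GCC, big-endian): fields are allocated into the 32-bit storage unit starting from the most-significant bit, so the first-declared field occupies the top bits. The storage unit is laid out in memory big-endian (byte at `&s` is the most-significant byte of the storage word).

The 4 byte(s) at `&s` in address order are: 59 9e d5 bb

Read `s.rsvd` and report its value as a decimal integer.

11

[0]=0x59 [1]=0x9e [2]=0xd5 [3]=0xbb (big-endian) → word 0x599ed5bb
rsvd [27+:5] = (word>>27) & 0x1f = 11  ←
id [9+:18] = (word>>9) & 0x3ffff = 53098
prio [7+:2] = (word>>7) & 0x3 = 3
lvl [2+:5] = (word>>2) & 0x1f = 14
ver [1+:1] = (word>>1) & 0x1 = 1
mode [0+:1] = (word>>0) & 0x1 = 1
rsvd signed 5b, MSB=0: value = 11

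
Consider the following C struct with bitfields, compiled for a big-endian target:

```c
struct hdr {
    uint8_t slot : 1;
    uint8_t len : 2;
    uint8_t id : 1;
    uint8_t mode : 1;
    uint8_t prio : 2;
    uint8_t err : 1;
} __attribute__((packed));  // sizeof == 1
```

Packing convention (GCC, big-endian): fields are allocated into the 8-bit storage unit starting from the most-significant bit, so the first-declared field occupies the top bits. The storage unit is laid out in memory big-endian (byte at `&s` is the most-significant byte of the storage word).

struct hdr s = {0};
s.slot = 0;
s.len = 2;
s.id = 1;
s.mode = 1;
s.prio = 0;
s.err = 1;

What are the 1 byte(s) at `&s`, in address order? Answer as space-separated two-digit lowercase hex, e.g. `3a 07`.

slot (1b) val=0 bits=0x0 at bit 7: 0x00
len (2b) val=2 bits=0x2 at bit 5: 0x40
id (1b) val=1 bits=0x1 at bit 4: 0x50
mode (1b) val=1 bits=0x1 at bit 3: 0x58
prio (2b) val=0 bits=0x0 at bit 1: 0x58
err (1b) val=1 bits=0x1 at bit 0: 0x59
word = 0x59 → big-endian bytes:
  [0]=0x59

59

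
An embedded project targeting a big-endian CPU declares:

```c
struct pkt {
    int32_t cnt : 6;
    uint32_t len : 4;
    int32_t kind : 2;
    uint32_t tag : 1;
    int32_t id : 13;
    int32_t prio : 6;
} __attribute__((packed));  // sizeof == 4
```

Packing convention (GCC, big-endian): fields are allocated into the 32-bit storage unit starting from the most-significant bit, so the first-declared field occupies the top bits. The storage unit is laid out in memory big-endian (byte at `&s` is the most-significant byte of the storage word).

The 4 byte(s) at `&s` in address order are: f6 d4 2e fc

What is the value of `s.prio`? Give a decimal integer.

[0]=0xf6 [1]=0xd4 [2]=0x2e [3]=0xfc (big-endian) → word 0xf6d42efc
cnt [26+:6] = (word>>26) & 0x3f = 61
len [22+:4] = (word>>22) & 0xf = 11
kind [20+:2] = (word>>20) & 0x3 = 1
tag [19+:1] = (word>>19) & 0x1 = 0
id [6+:13] = (word>>6) & 0x1fff = 4283
prio [0+:6] = (word>>0) & 0x3f = 60  ←
prio signed 6b, MSB=1: 60 - 64 = -4

-4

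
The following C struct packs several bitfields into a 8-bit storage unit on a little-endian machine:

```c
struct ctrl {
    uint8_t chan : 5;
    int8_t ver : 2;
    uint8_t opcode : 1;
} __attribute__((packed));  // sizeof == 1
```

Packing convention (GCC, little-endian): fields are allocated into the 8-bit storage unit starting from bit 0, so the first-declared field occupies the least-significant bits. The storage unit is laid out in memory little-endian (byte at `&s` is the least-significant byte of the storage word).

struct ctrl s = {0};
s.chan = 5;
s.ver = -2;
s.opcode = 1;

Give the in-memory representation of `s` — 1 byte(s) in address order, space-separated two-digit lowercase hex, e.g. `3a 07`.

[0+:5] chan=5 & 0x1f = 0x5; word=0x05
[5+:2] ver=-2 & 0x3 = 0x2; word=0x45
[7+:1] opcode=1 & 0x1 = 0x1; word=0xc5
word = 0xc5 → little-endian bytes:
  [0]=0xc5

c5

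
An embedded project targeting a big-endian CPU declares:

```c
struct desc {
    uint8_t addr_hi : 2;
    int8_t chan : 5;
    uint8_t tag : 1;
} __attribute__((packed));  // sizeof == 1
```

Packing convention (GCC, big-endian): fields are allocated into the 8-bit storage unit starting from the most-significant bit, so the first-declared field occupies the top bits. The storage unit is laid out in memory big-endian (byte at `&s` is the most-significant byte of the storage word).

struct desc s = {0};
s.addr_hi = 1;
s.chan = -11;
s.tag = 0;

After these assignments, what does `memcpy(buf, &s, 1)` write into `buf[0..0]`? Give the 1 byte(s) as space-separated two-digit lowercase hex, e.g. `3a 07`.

addr_hi:2 = 1 → 0x1 << 6 → word 0x40
chan:5 = -11 → 0x15 << 1 → word 0x6a
tag:1 = 0 → 0x0 << 0 → word 0x6a
word = 0x6a → big-endian bytes:
  [0]=0x6a

6a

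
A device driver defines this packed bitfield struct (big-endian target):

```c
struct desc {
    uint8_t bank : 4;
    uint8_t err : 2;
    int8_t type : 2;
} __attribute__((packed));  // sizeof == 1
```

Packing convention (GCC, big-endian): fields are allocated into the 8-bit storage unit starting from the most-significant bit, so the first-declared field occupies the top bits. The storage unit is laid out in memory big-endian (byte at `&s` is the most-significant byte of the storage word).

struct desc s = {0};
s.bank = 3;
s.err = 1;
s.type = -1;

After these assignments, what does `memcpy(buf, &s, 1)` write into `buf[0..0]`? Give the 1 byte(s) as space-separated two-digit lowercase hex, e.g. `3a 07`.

[4+:4] bank=3 & 0xf = 0x3; word=0x30
[2+:2] err=1 & 0x3 = 0x1; word=0x34
[0+:2] type=-1 & 0x3 = 0x3; word=0x37
word = 0x37 → big-endian bytes:
  [0]=0x37

37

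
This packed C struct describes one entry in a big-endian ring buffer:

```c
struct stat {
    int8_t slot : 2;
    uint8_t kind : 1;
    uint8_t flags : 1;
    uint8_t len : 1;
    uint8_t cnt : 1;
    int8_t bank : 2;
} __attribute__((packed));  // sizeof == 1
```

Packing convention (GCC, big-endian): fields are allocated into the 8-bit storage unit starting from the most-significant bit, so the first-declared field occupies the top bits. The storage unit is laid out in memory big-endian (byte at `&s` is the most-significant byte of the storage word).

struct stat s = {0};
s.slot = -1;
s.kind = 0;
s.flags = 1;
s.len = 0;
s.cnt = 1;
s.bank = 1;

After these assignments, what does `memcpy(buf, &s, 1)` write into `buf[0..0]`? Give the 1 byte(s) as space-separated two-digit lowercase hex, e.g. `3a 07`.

d5

slot (2b) val=-1 bits=0x3 at bit 6: 0xc0
kind (1b) val=0 bits=0x0 at bit 5: 0xc0
flags (1b) val=1 bits=0x1 at bit 4: 0xd0
len (1b) val=0 bits=0x0 at bit 3: 0xd0
cnt (1b) val=1 bits=0x1 at bit 2: 0xd4
bank (2b) val=1 bits=0x1 at bit 0: 0xd5
word = 0xd5 → big-endian bytes:
  [0]=0xd5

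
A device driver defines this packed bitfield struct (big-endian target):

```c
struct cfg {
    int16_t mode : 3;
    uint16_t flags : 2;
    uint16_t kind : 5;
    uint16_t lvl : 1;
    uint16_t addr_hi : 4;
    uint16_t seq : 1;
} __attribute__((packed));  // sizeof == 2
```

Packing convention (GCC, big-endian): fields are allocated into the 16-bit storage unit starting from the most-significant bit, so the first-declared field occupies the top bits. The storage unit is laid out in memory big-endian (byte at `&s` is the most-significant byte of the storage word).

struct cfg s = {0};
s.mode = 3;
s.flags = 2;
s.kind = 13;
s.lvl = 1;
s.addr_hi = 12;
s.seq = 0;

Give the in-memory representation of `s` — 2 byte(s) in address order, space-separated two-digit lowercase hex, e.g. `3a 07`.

mode:3 = 3 → 0x3 << 13 → word 0x6000
flags:2 = 2 → 0x2 << 11 → word 0x7000
kind:5 = 13 → 0xd << 6 → word 0x7340
lvl:1 = 1 → 0x1 << 5 → word 0x7360
addr_hi:4 = 12 → 0xc << 1 → word 0x7378
seq:1 = 0 → 0x0 << 0 → word 0x7378
word = 0x7378 → big-endian bytes:
  [0]=0x73  [1]=0x78

73 78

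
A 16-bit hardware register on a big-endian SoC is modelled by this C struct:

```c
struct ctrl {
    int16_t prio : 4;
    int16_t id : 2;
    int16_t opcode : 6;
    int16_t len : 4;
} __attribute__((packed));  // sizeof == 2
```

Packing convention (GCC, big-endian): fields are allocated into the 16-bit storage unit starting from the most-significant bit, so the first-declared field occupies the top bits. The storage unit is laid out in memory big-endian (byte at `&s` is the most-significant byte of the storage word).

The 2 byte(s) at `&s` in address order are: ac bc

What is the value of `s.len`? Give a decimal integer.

[0]=0xac [1]=0xbc (big-endian) → word 0xacbc
prio:4 @ bit 12 → (0xacbc>>12)&0xf = 0xa
id:2 @ bit 10 → (0xacbc>>10)&0x3 = 0x3
opcode:6 @ bit 4 → (0xacbc>>4)&0x3f = 0xb
len:4 @ bit 0 → (0xacbc>>0)&0xf = 0xc  ←
len signed 4b, MSB=1: 12 - 16 = -4

-4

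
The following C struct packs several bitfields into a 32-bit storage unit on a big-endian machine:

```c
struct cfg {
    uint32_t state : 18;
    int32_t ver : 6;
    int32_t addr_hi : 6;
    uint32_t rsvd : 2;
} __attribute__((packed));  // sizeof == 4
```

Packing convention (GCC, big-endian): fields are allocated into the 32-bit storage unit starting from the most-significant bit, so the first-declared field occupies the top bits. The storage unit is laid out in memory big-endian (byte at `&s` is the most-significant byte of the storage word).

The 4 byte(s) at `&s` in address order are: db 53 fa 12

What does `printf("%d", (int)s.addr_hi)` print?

4

[0]=0xdb [1]=0x53 [2]=0xfa [3]=0x12 (big-endian) → word 0xdb53fa12
state [14+:18] = (word>>14) & 0x3ffff = 224591
ver [8+:6] = (word>>8) & 0x3f = 58
addr_hi [2+:6] = (word>>2) & 0x3f = 4  ←
rsvd [0+:2] = (word>>0) & 0x3 = 2
addr_hi signed 6b, MSB=0: value = 4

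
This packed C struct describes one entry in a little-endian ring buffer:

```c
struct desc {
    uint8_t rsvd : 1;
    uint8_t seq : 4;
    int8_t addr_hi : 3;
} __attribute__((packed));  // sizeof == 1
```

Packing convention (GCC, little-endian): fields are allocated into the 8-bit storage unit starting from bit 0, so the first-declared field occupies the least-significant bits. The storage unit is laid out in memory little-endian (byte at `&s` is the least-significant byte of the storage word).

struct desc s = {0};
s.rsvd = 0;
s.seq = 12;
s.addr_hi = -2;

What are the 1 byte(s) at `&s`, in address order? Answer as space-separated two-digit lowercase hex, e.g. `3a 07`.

d8

rsvd (1b) val=0 bits=0x0 at bit 0: 0x00
seq (4b) val=12 bits=0xc at bit 1: 0x18
addr_hi (3b) val=-2 bits=0x6 at bit 5: 0xd8
word = 0xd8 → little-endian bytes:
  [0]=0xd8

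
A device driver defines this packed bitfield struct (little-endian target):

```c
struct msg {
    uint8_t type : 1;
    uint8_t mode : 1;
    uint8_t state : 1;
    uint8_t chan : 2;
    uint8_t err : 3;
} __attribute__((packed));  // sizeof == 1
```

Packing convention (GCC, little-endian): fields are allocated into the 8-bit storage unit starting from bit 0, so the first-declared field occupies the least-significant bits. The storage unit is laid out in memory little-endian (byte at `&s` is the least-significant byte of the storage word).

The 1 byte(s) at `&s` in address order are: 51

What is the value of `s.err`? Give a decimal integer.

2

[0]=0x51 (little-endian) → word 0x51
type [0+:1] = (word>>0) & 0x1 = 1
mode [1+:1] = (word>>1) & 0x1 = 0
state [2+:1] = (word>>2) & 0x1 = 0
chan [3+:2] = (word>>3) & 0x3 = 2
err [5+:3] = (word>>5) & 0x7 = 2  ←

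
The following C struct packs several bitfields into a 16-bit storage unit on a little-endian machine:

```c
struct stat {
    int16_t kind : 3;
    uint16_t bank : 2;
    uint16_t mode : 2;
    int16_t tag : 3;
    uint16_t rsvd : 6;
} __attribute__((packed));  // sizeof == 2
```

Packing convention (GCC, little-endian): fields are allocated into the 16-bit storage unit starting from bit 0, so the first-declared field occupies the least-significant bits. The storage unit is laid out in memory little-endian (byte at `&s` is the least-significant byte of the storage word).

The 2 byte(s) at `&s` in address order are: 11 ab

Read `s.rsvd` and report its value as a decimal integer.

[0]=0x11 [1]=0xab (little-endian) → word 0xab11
kind:3 @ bit 0 → (0xab11>>0)&0x7 = 0x1
bank:2 @ bit 3 → (0xab11>>3)&0x3 = 0x2
mode:2 @ bit 5 → (0xab11>>5)&0x3 = 0x0
tag:3 @ bit 7 → (0xab11>>7)&0x7 = 0x6
rsvd:6 @ bit 10 → (0xab11>>10)&0x3f = 0x2a  ←

42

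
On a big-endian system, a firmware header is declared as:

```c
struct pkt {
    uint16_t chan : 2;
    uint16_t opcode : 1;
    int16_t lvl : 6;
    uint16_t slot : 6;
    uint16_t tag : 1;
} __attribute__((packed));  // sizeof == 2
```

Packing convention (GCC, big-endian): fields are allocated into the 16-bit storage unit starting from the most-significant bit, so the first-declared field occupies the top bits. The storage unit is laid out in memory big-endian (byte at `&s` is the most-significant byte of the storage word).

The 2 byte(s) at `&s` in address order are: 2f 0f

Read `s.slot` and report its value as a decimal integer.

7

[0]=0x2f [1]=0x0f (big-endian) → word 0x2f0f
chan:2 @ bit 14 → (0x2f0f>>14)&0x3 = 0x0
opcode:1 @ bit 13 → (0x2f0f>>13)&0x1 = 0x1
lvl:6 @ bit 7 → (0x2f0f>>7)&0x3f = 0x1e
slot:6 @ bit 1 → (0x2f0f>>1)&0x3f = 0x7  ←
tag:1 @ bit 0 → (0x2f0f>>0)&0x1 = 0x1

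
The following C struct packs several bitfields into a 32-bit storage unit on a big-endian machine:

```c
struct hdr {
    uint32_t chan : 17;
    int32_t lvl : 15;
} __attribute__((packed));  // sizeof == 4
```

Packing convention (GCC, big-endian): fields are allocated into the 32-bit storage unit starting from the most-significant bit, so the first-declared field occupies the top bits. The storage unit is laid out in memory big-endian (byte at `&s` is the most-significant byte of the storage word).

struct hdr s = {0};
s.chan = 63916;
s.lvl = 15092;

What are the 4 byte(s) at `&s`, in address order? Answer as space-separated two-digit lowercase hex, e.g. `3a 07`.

chan:17 = 63916 → 0xf9ac << 15 → word 0x7cd60000
lvl:15 = 15092 → 0x3af4 << 0 → word 0x7cd63af4
word = 0x7cd63af4 → big-endian bytes:
  [0]=0x7c  [1]=0xd6  [2]=0x3a  [3]=0xf4

7c d6 3a f4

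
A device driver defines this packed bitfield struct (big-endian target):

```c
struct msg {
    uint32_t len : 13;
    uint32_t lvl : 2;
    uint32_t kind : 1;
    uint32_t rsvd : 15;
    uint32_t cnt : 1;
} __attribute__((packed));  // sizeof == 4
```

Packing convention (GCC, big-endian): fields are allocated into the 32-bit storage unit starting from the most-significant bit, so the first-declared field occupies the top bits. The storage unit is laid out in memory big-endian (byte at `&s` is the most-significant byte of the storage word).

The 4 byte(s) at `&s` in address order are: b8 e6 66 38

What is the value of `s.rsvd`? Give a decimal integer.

[0]=0xb8 [1]=0xe6 [2]=0x66 [3]=0x38 (big-endian) → word 0xb8e66638
len [19+:13] = (word>>19) & 0x1fff = 5916
lvl [17+:2] = (word>>17) & 0x3 = 3
kind [16+:1] = (word>>16) & 0x1 = 0
rsvd [1+:15] = (word>>1) & 0x7fff = 13084  ←
cnt [0+:1] = (word>>0) & 0x1 = 0

13084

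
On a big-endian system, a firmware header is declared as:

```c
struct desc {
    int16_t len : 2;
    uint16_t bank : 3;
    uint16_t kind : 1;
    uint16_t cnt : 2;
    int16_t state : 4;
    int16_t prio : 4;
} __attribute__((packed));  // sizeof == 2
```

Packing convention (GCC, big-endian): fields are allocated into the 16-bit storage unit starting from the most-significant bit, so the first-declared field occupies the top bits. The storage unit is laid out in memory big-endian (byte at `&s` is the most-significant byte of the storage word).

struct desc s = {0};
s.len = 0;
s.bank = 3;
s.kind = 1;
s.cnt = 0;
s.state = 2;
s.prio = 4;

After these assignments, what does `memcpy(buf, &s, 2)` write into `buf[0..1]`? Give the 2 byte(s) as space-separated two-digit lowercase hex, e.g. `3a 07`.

len:2 = 0 → 0x0 << 14 → word 0x0000
bank:3 = 3 → 0x3 << 11 → word 0x1800
kind:1 = 1 → 0x1 << 10 → word 0x1c00
cnt:2 = 0 → 0x0 << 8 → word 0x1c00
state:4 = 2 → 0x2 << 4 → word 0x1c20
prio:4 = 4 → 0x4 << 0 → word 0x1c24
word = 0x1c24 → big-endian bytes:
  [0]=0x1c  [1]=0x24

1c 24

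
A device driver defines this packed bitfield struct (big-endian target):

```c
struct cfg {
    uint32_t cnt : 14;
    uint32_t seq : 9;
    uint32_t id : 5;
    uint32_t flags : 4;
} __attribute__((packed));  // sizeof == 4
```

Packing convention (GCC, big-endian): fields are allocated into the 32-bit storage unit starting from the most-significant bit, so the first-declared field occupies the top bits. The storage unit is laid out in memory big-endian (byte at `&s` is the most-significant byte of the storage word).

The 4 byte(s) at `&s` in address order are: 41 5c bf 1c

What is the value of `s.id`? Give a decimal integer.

[0]=0x41 [1]=0x5c [2]=0xbf [3]=0x1c (big-endian) → word 0x415cbf1c
cnt [18+:14] = (word>>18) & 0x3fff = 4183
seq [9+:9] = (word>>9) & 0x1ff = 95
id [4+:5] = (word>>4) & 0x1f = 17  ←
flags [0+:4] = (word>>0) & 0xf = 12

17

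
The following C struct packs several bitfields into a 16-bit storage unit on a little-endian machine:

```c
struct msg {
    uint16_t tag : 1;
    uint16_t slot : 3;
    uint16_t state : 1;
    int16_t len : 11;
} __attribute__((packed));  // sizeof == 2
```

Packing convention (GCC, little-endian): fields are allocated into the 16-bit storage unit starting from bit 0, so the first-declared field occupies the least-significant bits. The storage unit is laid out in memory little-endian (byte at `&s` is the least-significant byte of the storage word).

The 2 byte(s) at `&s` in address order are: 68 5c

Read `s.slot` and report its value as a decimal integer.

4

[0]=0x68 [1]=0x5c (little-endian) → word 0x5c68
tag [0+:1] = (word>>0) & 0x1 = 0
slot [1+:3] = (word>>1) & 0x7 = 4  ←
state [4+:1] = (word>>4) & 0x1 = 0
len [5+:11] = (word>>5) & 0x7ff = 739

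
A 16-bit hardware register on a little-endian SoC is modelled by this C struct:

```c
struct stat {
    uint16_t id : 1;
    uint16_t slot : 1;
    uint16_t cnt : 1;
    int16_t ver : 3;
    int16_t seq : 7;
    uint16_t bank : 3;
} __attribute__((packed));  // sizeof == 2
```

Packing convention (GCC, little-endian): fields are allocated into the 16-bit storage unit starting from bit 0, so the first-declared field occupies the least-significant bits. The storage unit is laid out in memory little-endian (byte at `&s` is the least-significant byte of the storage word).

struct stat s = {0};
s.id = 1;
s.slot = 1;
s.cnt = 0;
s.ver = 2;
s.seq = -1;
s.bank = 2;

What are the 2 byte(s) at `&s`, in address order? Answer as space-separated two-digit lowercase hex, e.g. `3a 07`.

id (1b) val=1 bits=0x1 at bit 0: 0x0001
slot (1b) val=1 bits=0x1 at bit 1: 0x0003
cnt (1b) val=0 bits=0x0 at bit 2: 0x0003
ver (3b) val=2 bits=0x2 at bit 3: 0x0013
seq (7b) val=-1 bits=0x7f at bit 6: 0x1fd3
bank (3b) val=2 bits=0x2 at bit 13: 0x5fd3
word = 0x5fd3 → little-endian bytes:
  [0]=0xd3  [1]=0x5f

d3 5f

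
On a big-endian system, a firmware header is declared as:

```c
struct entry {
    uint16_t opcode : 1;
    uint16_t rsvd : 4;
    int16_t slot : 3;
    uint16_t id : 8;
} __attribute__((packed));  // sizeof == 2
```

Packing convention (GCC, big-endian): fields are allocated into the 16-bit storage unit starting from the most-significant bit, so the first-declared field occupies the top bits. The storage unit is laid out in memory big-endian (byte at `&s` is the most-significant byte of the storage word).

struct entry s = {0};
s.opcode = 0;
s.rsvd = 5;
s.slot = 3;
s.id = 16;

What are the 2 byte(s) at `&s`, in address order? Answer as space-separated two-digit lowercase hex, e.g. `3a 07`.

opcode (1b) val=0 bits=0x0 at bit 15: 0x0000
rsvd (4b) val=5 bits=0x5 at bit 11: 0x2800
slot (3b) val=3 bits=0x3 at bit 8: 0x2b00
id (8b) val=16 bits=0x10 at bit 0: 0x2b10
word = 0x2b10 → big-endian bytes:
  [0]=0x2b  [1]=0x10

2b 10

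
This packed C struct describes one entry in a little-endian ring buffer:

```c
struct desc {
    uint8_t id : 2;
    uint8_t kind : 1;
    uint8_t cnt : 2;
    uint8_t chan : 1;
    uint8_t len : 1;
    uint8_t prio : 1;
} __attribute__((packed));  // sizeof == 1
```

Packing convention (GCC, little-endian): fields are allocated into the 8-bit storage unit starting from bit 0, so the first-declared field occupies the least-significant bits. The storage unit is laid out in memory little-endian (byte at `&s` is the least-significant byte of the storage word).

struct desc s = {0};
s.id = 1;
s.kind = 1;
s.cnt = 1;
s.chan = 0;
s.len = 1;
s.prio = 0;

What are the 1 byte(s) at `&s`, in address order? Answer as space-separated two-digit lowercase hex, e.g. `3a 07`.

4d

id:2 = 1 → 0x1 << 0 → word 0x01
kind:1 = 1 → 0x1 << 2 → word 0x05
cnt:2 = 1 → 0x1 << 3 → word 0x0d
chan:1 = 0 → 0x0 << 5 → word 0x0d
len:1 = 1 → 0x1 << 6 → word 0x4d
prio:1 = 0 → 0x0 << 7 → word 0x4d
word = 0x4d → little-endian bytes:
  [0]=0x4d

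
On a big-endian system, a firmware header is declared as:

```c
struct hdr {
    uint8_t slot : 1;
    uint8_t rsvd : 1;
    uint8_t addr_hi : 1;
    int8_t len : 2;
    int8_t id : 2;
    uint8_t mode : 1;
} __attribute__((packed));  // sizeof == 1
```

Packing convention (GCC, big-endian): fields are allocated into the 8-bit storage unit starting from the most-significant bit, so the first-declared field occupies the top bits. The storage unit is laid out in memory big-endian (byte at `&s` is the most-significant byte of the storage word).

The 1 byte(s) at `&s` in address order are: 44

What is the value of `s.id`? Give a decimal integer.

[0]=0x44 (big-endian) → word 0x44
slot:1 @ bit 7 → (0x44>>7)&0x1 = 0x0
rsvd:1 @ bit 6 → (0x44>>6)&0x1 = 0x1
addr_hi:1 @ bit 5 → (0x44>>5)&0x1 = 0x0
len:2 @ bit 3 → (0x44>>3)&0x3 = 0x0
id:2 @ bit 1 → (0x44>>1)&0x3 = 0x2  ←
mode:1 @ bit 0 → (0x44>>0)&0x1 = 0x0
id signed 2b, MSB=1: 2 - 4 = -2

-2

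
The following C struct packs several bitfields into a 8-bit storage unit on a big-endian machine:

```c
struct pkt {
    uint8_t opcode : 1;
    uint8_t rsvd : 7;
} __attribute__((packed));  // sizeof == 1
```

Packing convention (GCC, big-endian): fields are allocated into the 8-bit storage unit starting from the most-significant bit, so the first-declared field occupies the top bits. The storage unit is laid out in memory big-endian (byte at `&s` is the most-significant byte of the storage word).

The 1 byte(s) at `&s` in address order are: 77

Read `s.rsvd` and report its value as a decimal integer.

[0]=0x77 (big-endian) → word 0x77
opcode [7+:1] = (word>>7) & 0x1 = 0
rsvd [0+:7] = (word>>0) & 0x7f = 119  ←

119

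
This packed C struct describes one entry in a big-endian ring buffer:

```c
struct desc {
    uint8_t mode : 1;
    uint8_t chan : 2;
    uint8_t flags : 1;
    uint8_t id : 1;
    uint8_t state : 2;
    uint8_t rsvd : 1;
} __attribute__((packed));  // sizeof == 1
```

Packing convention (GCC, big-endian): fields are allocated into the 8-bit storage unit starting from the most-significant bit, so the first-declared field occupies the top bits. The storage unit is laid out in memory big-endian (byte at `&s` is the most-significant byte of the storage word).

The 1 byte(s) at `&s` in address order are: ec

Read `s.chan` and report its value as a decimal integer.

3

[0]=0xec (big-endian) → word 0xec
mode:1 @ bit 7 → (0xec>>7)&0x1 = 0x1
chan:2 @ bit 5 → (0xec>>5)&0x3 = 0x3  ←
flags:1 @ bit 4 → (0xec>>4)&0x1 = 0x0
id:1 @ bit 3 → (0xec>>3)&0x1 = 0x1
state:2 @ bit 1 → (0xec>>1)&0x3 = 0x2
rsvd:1 @ bit 0 → (0xec>>0)&0x1 = 0x0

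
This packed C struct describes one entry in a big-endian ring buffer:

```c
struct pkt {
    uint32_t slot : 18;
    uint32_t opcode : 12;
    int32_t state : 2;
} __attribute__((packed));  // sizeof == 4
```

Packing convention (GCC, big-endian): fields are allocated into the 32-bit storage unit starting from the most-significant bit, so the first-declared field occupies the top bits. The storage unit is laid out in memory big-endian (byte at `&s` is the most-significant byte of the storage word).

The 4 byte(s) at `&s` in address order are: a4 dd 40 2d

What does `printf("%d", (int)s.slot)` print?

168821

[0]=0xa4 [1]=0xdd [2]=0x40 [3]=0x2d (big-endian) → word 0xa4dd402d
slot [14+:18] = (word>>14) & 0x3ffff = 168821  ←
opcode [2+:12] = (word>>2) & 0xfff = 11
state [0+:2] = (word>>0) & 0x3 = 1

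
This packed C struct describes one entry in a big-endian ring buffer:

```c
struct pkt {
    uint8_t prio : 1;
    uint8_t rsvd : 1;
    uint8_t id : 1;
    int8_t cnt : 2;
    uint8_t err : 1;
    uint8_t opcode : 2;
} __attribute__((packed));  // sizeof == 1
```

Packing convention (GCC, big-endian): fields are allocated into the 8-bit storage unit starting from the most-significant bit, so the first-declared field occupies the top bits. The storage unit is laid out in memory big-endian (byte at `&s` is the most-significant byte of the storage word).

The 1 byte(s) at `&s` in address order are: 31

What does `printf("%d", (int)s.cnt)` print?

-2

[0]=0x31 (big-endian) → word 0x31
prio [7+:1] = (word>>7) & 0x1 = 0
rsvd [6+:1] = (word>>6) & 0x1 = 0
id [5+:1] = (word>>5) & 0x1 = 1
cnt [3+:2] = (word>>3) & 0x3 = 2  ←
err [2+:1] = (word>>2) & 0x1 = 0
opcode [0+:2] = (word>>0) & 0x3 = 1
cnt signed 2b, MSB=1: 2 - 4 = -2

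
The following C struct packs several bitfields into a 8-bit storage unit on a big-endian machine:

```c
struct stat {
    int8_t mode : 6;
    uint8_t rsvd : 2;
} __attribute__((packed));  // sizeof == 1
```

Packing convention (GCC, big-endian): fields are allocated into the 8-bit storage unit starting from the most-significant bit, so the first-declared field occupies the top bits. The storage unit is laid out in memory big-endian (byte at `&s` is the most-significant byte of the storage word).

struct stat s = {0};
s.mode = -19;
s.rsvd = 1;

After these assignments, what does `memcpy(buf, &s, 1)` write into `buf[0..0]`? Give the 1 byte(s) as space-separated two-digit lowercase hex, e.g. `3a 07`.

b5

mode:6 = -19 → 0x2d << 2 → word 0xb4
rsvd:2 = 1 → 0x1 << 0 → word 0xb5
word = 0xb5 → big-endian bytes:
  [0]=0xb5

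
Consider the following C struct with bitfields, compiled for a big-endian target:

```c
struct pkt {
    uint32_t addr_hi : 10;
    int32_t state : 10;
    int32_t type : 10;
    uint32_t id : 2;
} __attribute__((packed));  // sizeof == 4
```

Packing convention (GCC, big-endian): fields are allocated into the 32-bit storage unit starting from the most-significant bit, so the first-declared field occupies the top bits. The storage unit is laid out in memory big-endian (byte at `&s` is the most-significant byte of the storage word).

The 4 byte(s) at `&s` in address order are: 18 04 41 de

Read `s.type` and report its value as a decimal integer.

119

[0]=0x18 [1]=0x04 [2]=0x41 [3]=0xde (big-endian) → word 0x180441de
addr_hi:10 @ bit 22 → (0x180441de>>22)&0x3ff = 0x60
state:10 @ bit 12 → (0x180441de>>12)&0x3ff = 0x44
type:10 @ bit 2 → (0x180441de>>2)&0x3ff = 0x77  ←
id:2 @ bit 0 → (0x180441de>>0)&0x3 = 0x2
type signed 10b, MSB=0: value = 119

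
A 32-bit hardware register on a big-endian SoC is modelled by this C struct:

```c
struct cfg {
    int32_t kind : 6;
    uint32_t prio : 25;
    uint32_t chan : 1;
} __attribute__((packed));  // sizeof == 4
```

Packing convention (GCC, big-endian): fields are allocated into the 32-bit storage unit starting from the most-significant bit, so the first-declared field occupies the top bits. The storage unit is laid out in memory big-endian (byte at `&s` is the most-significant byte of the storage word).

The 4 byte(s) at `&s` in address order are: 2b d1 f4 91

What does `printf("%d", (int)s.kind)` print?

[0]=0x2b [1]=0xd1 [2]=0xf4 [3]=0x91 (big-endian) → word 0x2bd1f491
kind [26+:6] = (word>>26) & 0x3f = 10  ←
prio [1+:25] = (word>>1) & 0x1ffffff = 32045640
chan [0+:1] = (word>>0) & 0x1 = 1
kind signed 6b, MSB=0: value = 10

10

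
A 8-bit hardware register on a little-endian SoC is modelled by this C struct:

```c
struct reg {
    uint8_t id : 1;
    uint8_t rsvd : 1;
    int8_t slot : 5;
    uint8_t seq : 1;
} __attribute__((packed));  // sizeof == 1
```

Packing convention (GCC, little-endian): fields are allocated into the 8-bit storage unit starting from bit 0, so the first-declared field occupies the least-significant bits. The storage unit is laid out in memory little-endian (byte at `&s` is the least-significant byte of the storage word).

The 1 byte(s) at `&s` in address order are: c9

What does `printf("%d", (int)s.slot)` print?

[0]=0xc9 (little-endian) → word 0xc9
id:1 @ bit 0 → (0xc9>>0)&0x1 = 0x1
rsvd:1 @ bit 1 → (0xc9>>1)&0x1 = 0x0
slot:5 @ bit 2 → (0xc9>>2)&0x1f = 0x12  ←
seq:1 @ bit 7 → (0xc9>>7)&0x1 = 0x1
slot signed 5b, MSB=1: 18 - 32 = -14

-14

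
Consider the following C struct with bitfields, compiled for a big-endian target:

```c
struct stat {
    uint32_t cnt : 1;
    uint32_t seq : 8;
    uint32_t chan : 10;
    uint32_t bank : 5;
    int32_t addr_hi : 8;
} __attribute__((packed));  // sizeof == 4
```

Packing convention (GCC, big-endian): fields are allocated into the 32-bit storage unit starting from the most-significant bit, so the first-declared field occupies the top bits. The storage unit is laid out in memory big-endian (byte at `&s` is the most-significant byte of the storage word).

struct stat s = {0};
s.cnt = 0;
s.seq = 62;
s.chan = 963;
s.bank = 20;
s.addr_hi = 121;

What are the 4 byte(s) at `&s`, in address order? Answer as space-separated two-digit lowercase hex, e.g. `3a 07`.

[31+:1] cnt=0 & 0x1 = 0x0; word=0x00000000
[23+:8] seq=62 & 0xff = 0x3e; word=0x1f000000
[13+:10] chan=963 & 0x3ff = 0x3c3; word=0x1f786000
[8+:5] bank=20 & 0x1f = 0x14; word=0x1f787400
[0+:8] addr_hi=121 & 0xff = 0x79; word=0x1f787479
word = 0x1f787479 → big-endian bytes:
  [0]=0x1f  [1]=0x78  [2]=0x74  [3]=0x79

1f 78 74 79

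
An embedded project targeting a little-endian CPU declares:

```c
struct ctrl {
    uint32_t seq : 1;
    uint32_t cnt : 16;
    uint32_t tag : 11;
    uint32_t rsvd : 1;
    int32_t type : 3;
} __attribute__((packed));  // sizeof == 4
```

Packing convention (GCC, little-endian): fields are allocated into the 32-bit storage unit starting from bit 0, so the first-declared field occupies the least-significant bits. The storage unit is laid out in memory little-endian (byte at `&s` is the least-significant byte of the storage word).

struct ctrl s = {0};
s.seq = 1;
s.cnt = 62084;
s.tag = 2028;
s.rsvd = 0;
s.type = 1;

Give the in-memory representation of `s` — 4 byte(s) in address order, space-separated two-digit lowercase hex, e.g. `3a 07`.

seq (1b) val=1 bits=0x1 at bit 0: 0x00000001
cnt (16b) val=62084 bits=0xf284 at bit 1: 0x0001e509
tag (11b) val=2028 bits=0x7ec at bit 17: 0x0fd9e509
rsvd (1b) val=0 bits=0x0 at bit 28: 0x0fd9e509
type (3b) val=1 bits=0x1 at bit 29: 0x2fd9e509
word = 0x2fd9e509 → little-endian bytes:
  [0]=0x09  [1]=0xe5  [2]=0xd9  [3]=0x2f

09 e5 d9 2f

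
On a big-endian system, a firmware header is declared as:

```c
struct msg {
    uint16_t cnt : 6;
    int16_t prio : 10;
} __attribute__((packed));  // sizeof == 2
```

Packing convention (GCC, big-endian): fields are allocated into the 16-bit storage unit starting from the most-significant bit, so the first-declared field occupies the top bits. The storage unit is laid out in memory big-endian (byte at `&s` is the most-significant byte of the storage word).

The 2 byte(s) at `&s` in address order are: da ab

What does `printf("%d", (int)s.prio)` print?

-341

[0]=0xda [1]=0xab (big-endian) → word 0xdaab
cnt [10+:6] = (word>>10) & 0x3f = 54
prio [0+:10] = (word>>0) & 0x3ff = 683  ←
prio signed 10b, MSB=1: 683 - 1024 = -341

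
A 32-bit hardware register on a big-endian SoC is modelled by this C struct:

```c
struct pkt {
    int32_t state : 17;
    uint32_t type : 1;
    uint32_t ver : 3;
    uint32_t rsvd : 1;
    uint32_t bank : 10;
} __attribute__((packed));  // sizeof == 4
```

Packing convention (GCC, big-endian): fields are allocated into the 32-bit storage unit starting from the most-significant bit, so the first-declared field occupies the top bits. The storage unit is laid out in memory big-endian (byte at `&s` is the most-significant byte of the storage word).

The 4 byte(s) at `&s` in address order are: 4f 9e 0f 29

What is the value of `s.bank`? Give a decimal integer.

[0]=0x4f [1]=0x9e [2]=0x0f [3]=0x29 (big-endian) → word 0x4f9e0f29
state [15+:17] = (word>>15) & 0x1ffff = 40764
type [14+:1] = (word>>14) & 0x1 = 0
ver [11+:3] = (word>>11) & 0x7 = 1
rsvd [10+:1] = (word>>10) & 0x1 = 1
bank [0+:10] = (word>>0) & 0x3ff = 809  ←

809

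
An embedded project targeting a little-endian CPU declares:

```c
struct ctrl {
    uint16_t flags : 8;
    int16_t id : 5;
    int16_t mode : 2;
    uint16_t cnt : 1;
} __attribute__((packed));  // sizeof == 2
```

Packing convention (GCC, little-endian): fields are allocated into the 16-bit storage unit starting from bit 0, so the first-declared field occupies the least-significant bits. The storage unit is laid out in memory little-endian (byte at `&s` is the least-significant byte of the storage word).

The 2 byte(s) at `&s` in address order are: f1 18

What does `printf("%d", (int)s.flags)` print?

241

[0]=0xf1 [1]=0x18 (little-endian) → word 0x18f1
flags:8 @ bit 0 → (0x18f1>>0)&0xff = 0xf1  ←
id:5 @ bit 8 → (0x18f1>>8)&0x1f = 0x18
mode:2 @ bit 13 → (0x18f1>>13)&0x3 = 0x0
cnt:1 @ bit 15 → (0x18f1>>15)&0x1 = 0x0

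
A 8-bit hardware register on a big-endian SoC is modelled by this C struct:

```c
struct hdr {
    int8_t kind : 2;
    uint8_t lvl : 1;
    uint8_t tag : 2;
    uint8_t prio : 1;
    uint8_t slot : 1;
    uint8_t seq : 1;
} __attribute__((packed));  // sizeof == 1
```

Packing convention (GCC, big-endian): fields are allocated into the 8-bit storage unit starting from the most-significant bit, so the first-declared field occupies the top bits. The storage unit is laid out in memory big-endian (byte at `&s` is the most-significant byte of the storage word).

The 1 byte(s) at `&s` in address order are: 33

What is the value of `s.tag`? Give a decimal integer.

[0]=0x33 (big-endian) → word 0x33
kind [6+:2] = (word>>6) & 0x3 = 0
lvl [5+:1] = (word>>5) & 0x1 = 1
tag [3+:2] = (word>>3) & 0x3 = 2  ←
prio [2+:1] = (word>>2) & 0x1 = 0
slot [1+:1] = (word>>1) & 0x1 = 1
seq [0+:1] = (word>>0) & 0x1 = 1

2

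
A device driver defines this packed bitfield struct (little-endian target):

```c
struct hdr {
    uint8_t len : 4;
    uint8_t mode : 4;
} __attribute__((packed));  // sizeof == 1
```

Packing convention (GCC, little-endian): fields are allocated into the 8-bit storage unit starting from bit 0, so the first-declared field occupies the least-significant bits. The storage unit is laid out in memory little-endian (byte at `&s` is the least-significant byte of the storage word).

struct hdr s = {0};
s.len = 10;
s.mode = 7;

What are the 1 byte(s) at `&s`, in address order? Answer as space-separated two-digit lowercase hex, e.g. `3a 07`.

7a

[0+:4] len=10 & 0xf = 0xa; word=0x0a
[4+:4] mode=7 & 0xf = 0x7; word=0x7a
word = 0x7a → little-endian bytes:
  [0]=0x7a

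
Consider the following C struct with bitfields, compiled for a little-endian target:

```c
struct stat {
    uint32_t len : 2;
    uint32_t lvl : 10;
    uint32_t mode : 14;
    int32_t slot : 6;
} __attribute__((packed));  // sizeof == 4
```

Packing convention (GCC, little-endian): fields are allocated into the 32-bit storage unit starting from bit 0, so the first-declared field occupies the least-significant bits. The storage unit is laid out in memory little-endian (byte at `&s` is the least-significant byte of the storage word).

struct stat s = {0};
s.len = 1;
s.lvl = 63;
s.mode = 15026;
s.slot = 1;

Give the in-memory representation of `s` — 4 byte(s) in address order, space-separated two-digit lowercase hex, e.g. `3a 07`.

fd 20 ab 07

len:2 = 1 → 0x1 << 0 → word 0x00000001
lvl:10 = 63 → 0x3f << 2 → word 0x000000fd
mode:14 = 15026 → 0x3ab2 << 12 → word 0x03ab20fd
slot:6 = 1 → 0x1 << 26 → word 0x07ab20fd
word = 0x07ab20fd → little-endian bytes:
  [0]=0xfd  [1]=0x20  [2]=0xab  [3]=0x07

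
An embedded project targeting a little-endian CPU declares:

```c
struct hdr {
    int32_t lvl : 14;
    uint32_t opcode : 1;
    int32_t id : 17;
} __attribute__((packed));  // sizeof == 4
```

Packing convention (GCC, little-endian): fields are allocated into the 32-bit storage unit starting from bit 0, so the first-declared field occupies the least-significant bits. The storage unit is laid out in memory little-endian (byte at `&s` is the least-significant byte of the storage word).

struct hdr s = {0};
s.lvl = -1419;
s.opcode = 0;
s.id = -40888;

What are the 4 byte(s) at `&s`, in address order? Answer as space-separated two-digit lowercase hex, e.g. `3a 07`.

lvl (14b) val=-1419 bits=0x3a75 at bit 0: 0x00003a75
opcode (1b) val=0 bits=0x0 at bit 14: 0x00003a75
id (17b) val=-40888 bits=0x16048 at bit 15: 0xb0243a75
word = 0xb0243a75 → little-endian bytes:
  [0]=0x75  [1]=0x3a  [2]=0x24  [3]=0xb0

75 3a 24 b0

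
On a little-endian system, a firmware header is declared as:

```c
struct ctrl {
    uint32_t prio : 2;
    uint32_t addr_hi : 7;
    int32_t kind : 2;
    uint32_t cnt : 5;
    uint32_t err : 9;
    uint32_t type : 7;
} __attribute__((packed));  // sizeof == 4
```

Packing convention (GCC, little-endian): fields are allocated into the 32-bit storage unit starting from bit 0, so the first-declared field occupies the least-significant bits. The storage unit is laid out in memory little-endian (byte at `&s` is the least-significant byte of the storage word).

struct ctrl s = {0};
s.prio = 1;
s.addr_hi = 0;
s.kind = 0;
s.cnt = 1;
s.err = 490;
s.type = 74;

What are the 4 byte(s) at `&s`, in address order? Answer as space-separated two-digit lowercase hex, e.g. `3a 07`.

prio:2 = 1 → 0x1 << 0 → word 0x00000001
addr_hi:7 = 0 → 0x0 << 2 → word 0x00000001
kind:2 = 0 → 0x0 << 9 → word 0x00000001
cnt:5 = 1 → 0x1 << 11 → word 0x00000801
err:9 = 490 → 0x1ea << 16 → word 0x01ea0801
type:7 = 74 → 0x4a << 25 → word 0x95ea0801
word = 0x95ea0801 → little-endian bytes:
  [0]=0x01  [1]=0x08  [2]=0xea  [3]=0x95

01 08 ea 95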